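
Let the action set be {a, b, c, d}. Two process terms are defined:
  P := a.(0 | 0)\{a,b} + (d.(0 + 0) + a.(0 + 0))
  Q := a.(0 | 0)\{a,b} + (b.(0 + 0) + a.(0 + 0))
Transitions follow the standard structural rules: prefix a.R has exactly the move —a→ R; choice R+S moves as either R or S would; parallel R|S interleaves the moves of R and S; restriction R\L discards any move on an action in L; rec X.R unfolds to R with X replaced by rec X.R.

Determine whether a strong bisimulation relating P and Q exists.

P's transition system — 3 states:
  u0 = a.(0 | 0)\{a,b} + (d.(0 + 0) + a.(0 + 0)) → ··a··> u1, ··a··> u2, ··d··> u2
  u1 = (0 | 0)\{a,b} → stopped
  u2 = 0 + 0 → stopped
Q's transition system — 3 states:
  v0 = a.(0 | 0)\{a,b} + (b.(0 + 0) + a.(0 + 0)) → ··a··> v1, ··a··> v2, ··b··> v2
  v1 = (0 | 0)\{a,b} → stopped
  v2 = 0 + 0 → stopped
Coarsest stable partition (strong bisimilarity classes):
  B0 = {u0}
  B1 = {u1, u2, v1, v2}
  B2 = {v0}
u0 ∈ B0, v0 ∈ B2 → different blocks

P ≁ Q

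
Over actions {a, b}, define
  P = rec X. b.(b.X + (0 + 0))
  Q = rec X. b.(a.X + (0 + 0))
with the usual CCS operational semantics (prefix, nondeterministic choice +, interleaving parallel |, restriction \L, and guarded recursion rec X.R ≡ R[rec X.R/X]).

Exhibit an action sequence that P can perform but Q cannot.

P's transition system — 2 states:
  p0 = rec X. b.(b.X + (0 + 0)) | -b-> p1
  p1 = b.(rec X. b.(b.X + (0 + 0))) + (0 + 0) | -b-> p0
Q's transition system — 2 states:
  q0 = rec X. b.(a.X + (0 + 0)) | -b-> q1
  q1 = a.(rec X. b.(a.X + (0 + 0))) + (0 + 0) | -a-> q0
Trace ⟨bb⟩ through P, begin at {p0}:
  [1] b ⇒ {p1}
  [2] b ⇒ {p0}
  ✓ P
Trace ⟨bb⟩ through Q, begin at {q0}:
  [1] b ⇒ {q1}
  [2] b ⇒ no successor for Q

bb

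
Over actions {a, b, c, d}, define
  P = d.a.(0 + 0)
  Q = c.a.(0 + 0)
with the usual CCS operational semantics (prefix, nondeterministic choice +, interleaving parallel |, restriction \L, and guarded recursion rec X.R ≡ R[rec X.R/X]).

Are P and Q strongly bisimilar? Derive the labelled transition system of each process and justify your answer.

not bisimilar

LTS(P): 3 reachable states
  s0 = d.a.(0 + 0) ⊢ ··d··> s1
  s1 = a.(0 + 0) ⊢ ··a··> s2
  s2 = 0 + 0 ⊢ stopped
LTS(Q): 3 reachable states
  t0 = c.a.(0 + 0) ⊢ ··c··> t1
  t1 = a.(0 + 0) ⊢ ··a··> t2
  t2 = 0 + 0 ⊢ stopped
Partition-refinement fixed point:
  B0 = {s0}
  B1 = {s1, t1}
  B2 = {s2, t2}
  B3 = {t0}
s0 ∈ B0, t0 ∈ B3 → different blocks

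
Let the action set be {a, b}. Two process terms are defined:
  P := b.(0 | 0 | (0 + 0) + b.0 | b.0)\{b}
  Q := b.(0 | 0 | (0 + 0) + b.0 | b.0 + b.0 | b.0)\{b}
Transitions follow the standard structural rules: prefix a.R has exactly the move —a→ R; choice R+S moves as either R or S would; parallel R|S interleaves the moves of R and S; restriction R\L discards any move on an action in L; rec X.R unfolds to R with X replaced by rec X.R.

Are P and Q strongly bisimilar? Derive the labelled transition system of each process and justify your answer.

LTS(P): 2 reachable states
  p0 = b.(0 | 0 | (0 + 0) + b.0 | b.0)\{b} | =b=> p1
  p1 = (0 | 0 | (0 + 0) + b.0 | b.0)\{b} | deadlocked
LTS(Q): 2 reachable states
  q0 = b.(0 | 0 | (0 + 0) + b.0 | b.0 + b.0 | b.0)\{b} | =b=> q1
  q1 = (0 | 0 | (0 + 0) + b.0 | b.0 + b.0 | b.0)\{b} | deadlocked
Bisimilarity quotient blocks:
  B0 = {p0, q0}
  B1 = {p1, q1}
p0 ∈ B0, q0 ∈ B0 → same block

bisimilar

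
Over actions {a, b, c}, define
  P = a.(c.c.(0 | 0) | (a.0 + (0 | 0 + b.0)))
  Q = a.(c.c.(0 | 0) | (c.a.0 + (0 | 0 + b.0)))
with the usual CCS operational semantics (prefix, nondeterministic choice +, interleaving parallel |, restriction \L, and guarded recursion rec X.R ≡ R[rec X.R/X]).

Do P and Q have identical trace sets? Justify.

Reachable graph of P (7 states):
  u0 = a.(c.c.(0 | 0) | (a.0 + (0 | 0 + b.0))) | =a=> u1
  u1 = c.c.(0 | 0) | (a.0 + (0 | 0 + b.0)) | =a=> u2, =b=> u2, =c=> u3
  u2 = c.c.(0 | 0) | 0 | =c=> u4
  u3 = c.(0 | 0) | (a.0 + (0 | 0 + b.0)) | =a=> u4, =b=> u4, =c=> u5
  u4 = c.(0 | 0) | 0 | =c=> u6
  u5 = 0 | 0 | (a.0 + (0 | 0 + b.0)) | =a=> u6, =b=> u6
  u6 = 0 | 0 | 0 | deadlocked
Reachable graph of Q (10 states):
  v0 = a.(c.c.(0 | 0) | (c.a.0 + (0 | 0 + b.0))) | =a=> v1
  v1 = c.c.(0 | 0) | (c.a.0 + (0 | 0 + b.0)) | =b=> v2, =c=> v3, =c=> v4
  v2 = c.c.(0 | 0) | 0 | =c=> v5
  v3 = c.(0 | 0) | (c.a.0 + (0 | 0 + b.0)) | =b=> v5, =c=> v6, =c=> v7
  v4 = c.c.(0 | 0) | a.0 | =a=> v2, =c=> v7
  v5 = c.(0 | 0) | 0 | =c=> v8
  v6 = 0 | 0 | (c.a.0 + (0 | 0 + b.0)) | =b=> v8, =c=> v9
  v7 = c.(0 | 0) | a.0 | =a=> v5, =c=> v9
  v8 = 0 | 0 | 0 | deadlocked
  v9 = 0 | 0 | a.0 | =a=> v8
Executing aa from P (initial set {u0}):
  [1] a ⇒ {u1}
  [2] a ⇒ {u2}
  P completes σ.
Executing aa from Q (initial set {v0}):
  [1] a ⇒ {v1}
  [2] a ⇒ ∅ (Q stuck)

traces(P) ≠ traces(Q) — witness ⟨aa⟩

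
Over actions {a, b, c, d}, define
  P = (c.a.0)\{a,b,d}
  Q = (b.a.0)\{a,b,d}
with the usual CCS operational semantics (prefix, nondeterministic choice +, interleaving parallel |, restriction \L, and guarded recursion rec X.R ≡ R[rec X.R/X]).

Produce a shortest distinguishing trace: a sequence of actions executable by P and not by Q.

P's transition system — 2 states:
  u0 = (c.a.0)\{a,b,d} :: =c=> u1
  u1 = (a.0)\{a,b,d} :: stopped
Q's transition system — 1 states:
  v0 = (b.a.0)\{a,b,d} :: stopped
Run σ = ⟨c⟩ on P: start {u0}
  [1] c ⇒ {u1}
  P completes σ.
Run σ = ⟨c⟩ on Q: start {v0}
  [1] c ⇒ ∅  — Q cannot continue

c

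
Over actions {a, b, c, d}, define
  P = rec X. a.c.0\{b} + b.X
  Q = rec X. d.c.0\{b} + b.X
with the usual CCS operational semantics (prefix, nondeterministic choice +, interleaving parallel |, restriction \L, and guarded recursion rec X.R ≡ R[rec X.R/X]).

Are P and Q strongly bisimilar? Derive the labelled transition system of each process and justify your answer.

P ≁ Q

Reachable graph of P (3 states):
  p0 = rec X. a.c.0\{b} + b.X has moves -a-> p1, -b-> p0
  p1 = c.0\{b} has moves -c-> p2
  p2 = 0\{b} has moves deadlocked
Reachable graph of Q (3 states):
  q0 = rec X. d.c.0\{b} + b.X has moves -b-> q0, -d-> q1
  q1 = c.0\{b} has moves -c-> q2
  q2 = 0\{b} has moves deadlocked
Partition-refinement fixed point:
  B0 = {p0}
  B1 = {p1, q1}
  B2 = {p2, q2}
  B3 = {q0}
p0 ∈ B0, q0 ∈ B3 → different blocks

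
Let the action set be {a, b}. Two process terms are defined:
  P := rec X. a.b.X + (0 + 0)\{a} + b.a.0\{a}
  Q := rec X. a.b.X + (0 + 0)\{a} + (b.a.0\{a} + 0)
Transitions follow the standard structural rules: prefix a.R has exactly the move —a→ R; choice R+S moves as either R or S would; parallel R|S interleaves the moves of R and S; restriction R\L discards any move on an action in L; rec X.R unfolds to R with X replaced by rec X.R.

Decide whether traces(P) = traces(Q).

YES

LTS(P): 4 reachable states
  p0 = rec X. a.b.X + (0 + 0)\{a} + b.a.0\{a} :: -a-> p1, -b-> p2
  p1 = b.(rec X. a.b.X + (0 + 0)\{a} + b.a.0\{a}) :: -b-> p0
  p2 = a.0\{a} :: -a-> p3
  p3 = 0\{a} :: ∅
LTS(Q): 4 reachable states
  q0 = rec X. a.b.X + (0 + 0)\{a} + (b.a.0\{a} + 0) :: -a-> q1, -b-> q2
  q1 = b.(rec X. a.b.X + (0 + 0)\{a} + (b.a.0\{a} + 0)) :: -b-> q0
  q2 = a.0\{a} :: -a-> q3
  q3 = 0\{a} :: ∅
Bisimilarity quotient blocks:
  B0 = {p0, q0}
  B1 = {p2, q2}
  B2 = {p3, q3}
  B3 = {p1, q1}
p0 ∈ B0, q0 ∈ B0 → same block
Bisimilar ⇒ trace-equivalent.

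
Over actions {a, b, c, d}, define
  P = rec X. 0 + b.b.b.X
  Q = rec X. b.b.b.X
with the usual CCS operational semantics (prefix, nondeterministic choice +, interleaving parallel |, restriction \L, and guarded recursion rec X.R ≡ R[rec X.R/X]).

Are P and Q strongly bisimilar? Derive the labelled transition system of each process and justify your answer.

P ~ Q

LTS(P): 3 reachable states
  m0 = rec X. 0 + b.b.b.X ⊢ --b--▸ m1
  m1 = b.b.(rec X. 0 + b.b.b.X) ⊢ --b--▸ m2
  m2 = b.(rec X. 0 + b.b.b.X) ⊢ --b--▸ m0
LTS(Q): 3 reachable states
  n0 = rec X. b.b.b.X ⊢ --b--▸ n1
  n1 = b.b.(rec X. b.b.b.X) ⊢ --b--▸ n2
  n2 = b.(rec X. b.b.b.X) ⊢ --b--▸ n0
Bisimilarity quotient blocks:
  B0 = {m0, m1, m2, n0, n1, n2}
m0 ∈ B0, n0 ∈ B0 → same block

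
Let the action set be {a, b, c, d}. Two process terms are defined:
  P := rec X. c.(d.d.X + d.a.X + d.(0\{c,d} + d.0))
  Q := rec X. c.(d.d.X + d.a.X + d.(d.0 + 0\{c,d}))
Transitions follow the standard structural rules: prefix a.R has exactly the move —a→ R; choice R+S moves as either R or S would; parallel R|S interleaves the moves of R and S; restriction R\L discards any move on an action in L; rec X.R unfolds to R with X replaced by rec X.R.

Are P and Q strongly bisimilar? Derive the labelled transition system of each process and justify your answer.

bisimilar

LTS(P): 6 reachable states
  m0 = rec X. c.(d.d.X + d.a.X + d.(0\{c,d} + d.0)) :: ··c··> m1
  m1 = d.d.(rec X. c.(d.d.X + d.a.X + d.(0\{c,d} + d.0))) + d.a.(rec X. c.(d.d.X + d.a.X + d.(0\{c,d} + d.0))) + d.(0\{c,d} + d.0) :: ··d··> m2, ··d··> m3, ··d··> m4
  m2 = 0\{c,d} + d.0 :: ··d··> m5
  m3 = a.(rec X. c.(d.d.X + d.a.X + d.(0\{c,d} + d.0))) :: ··a··> m0
  m4 = d.(rec X. c.(d.d.X + d.a.X + d.(0\{c,d} + d.0))) :: ··d··> m0
  m5 = 0 :: stopped
LTS(Q): 6 reachable states
  n0 = rec X. c.(d.d.X + d.a.X + d.(d.0 + 0\{c,d})) :: ··c··> n1
  n1 = d.d.(rec X. c.(d.d.X + d.a.X + d.(d.0 + 0\{c,d}))) + d.a.(rec X. c.(d.d.X + d.a.X + d.(d.0 + 0\{c,d}))) + d.(d.0 + 0\{c,d}) :: ··d··> n2, ··d··> n3, ··d··> n4
  n2 = a.(rec X. c.(d.d.X + d.a.X + d.(d.0 + 0\{c,d}))) :: ··a··> n0
  n3 = d.(rec X. c.(d.d.X + d.a.X + d.(d.0 + 0\{c,d}))) :: ··d··> n0
  n4 = d.0 + 0\{c,d} :: ··d··> n5
  n5 = 0 :: stopped
Bisimilarity quotient blocks:
  B0 = {m0, n0}
  B1 = {m1, n1}
  B2 = {m3, n2}
  B3 = {m4, n3}
  B4 = {m2, n4}
  B5 = {m5, n5}
m0 ∈ B0, n0 ∈ B0 → same block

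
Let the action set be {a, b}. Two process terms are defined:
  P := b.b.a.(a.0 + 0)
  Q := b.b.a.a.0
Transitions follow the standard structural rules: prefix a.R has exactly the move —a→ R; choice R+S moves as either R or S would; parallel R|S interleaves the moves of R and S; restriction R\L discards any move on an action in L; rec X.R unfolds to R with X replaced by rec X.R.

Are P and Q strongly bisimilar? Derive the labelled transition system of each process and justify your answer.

Reachable graph of P (5 states):
  p0 = b.b.a.(a.0 + 0) ⊢ =b=> p1
  p1 = b.a.(a.0 + 0) ⊢ =b=> p2
  p2 = a.(a.0 + 0) ⊢ =a=> p3
  p3 = a.0 + 0 ⊢ =a=> p4
  p4 = 0 ⊢ ·
Reachable graph of Q (5 states):
  q0 = b.b.a.a.0 ⊢ =b=> q1
  q1 = b.a.a.0 ⊢ =b=> q2
  q2 = a.a.0 ⊢ =a=> q3
  q3 = a.0 ⊢ =a=> q4
  q4 = 0 ⊢ ·
Partition-refinement fixed point:
  B0 = {p0, q0}
  B1 = {p1, q1}
  B2 = {p2, q2}
  B3 = {p3, q3}
  B4 = {p4, q4}
p0 ∈ B0, q0 ∈ B0 → same block

P ~ Q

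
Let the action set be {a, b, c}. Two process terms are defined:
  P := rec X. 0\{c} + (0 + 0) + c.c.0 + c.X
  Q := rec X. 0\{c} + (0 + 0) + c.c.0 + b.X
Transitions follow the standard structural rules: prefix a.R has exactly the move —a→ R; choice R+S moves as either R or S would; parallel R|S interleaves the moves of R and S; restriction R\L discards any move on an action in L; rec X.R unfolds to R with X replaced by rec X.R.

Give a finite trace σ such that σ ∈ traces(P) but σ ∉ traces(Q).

Reachable graph of P (3 states):
  u0 = rec X. 0\{c} + (0 + 0) + c.c.0 + c.X :: --c--▸ u0, --c--▸ u1
  u1 = c.0 :: --c--▸ u2
  u2 = 0 :: stopped
Reachable graph of Q (3 states):
  v0 = rec X. 0\{c} + (0 + 0) + c.c.0 + b.X :: --b--▸ v0, --c--▸ v1
  v1 = c.0 :: --c--▸ v2
  v2 = 0 :: stopped
Trace ⟨ccc⟩ through P, begin at {u0}:
  step 1 (c): {u0, u1}
  step 2 (c): {u0, u1, u2}
  step 3 (c): {u0, u1, u2}
  P completes σ.
Trace ⟨ccc⟩ through Q, begin at {v0}:
  step 1 (c): {v1}
  step 2 (c): {v2}
  step 3 (c): ∅ (Q stuck)

ccc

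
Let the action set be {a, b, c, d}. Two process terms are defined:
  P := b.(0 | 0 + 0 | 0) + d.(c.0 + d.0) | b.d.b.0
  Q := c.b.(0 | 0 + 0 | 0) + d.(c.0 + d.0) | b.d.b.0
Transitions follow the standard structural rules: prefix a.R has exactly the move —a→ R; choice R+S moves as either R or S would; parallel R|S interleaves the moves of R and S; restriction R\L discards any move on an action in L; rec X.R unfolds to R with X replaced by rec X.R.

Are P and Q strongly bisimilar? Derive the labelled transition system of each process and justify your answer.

P's transition system — 13 states:
  p0 = b.(0 | 0 + 0 | 0) + d.(c.0 + d.0) | b.d.b.0 | =b=> p1, =b=> p2, =d=> p3
  p1 = 0 | 0 + 0 | 0 | stopped
  p2 = d.(c.0 + d.0) | d.b.0 | =d=> p4, =d=> p5
  p3 = (c.0 + d.0) | b.d.b.0 | =b=> p4, =c=> p6, =d=> p6
  p4 = (c.0 + d.0) | d.b.0 | =c=> p7, =d=> p7, =d=> p8
  p5 = d.(c.0 + d.0) | b.0 | =b=> p9, =d=> p8
  p6 = 0 | b.d.b.0 | =b=> p7
  p7 = 0 | d.b.0 | =d=> p10
  p8 = (c.0 + d.0) | b.0 | =b=> p11, =c=> p10, =d=> p10
  p9 = d.(c.0 + d.0) | 0 | =d=> p11
  p10 = 0 | b.0 | =b=> p12
  p11 = (c.0 + d.0) | 0 | =c=> p12, =d=> p12
  p12 = 0 | 0 | stopped
Q's transition system — 14 states:
  q0 = c.b.(0 | 0 + 0 | 0) + d.(c.0 + d.0) | b.d.b.0 | =b=> q1, =c=> q2, =d=> q3
  q1 = d.(c.0 + d.0) | d.b.0 | =d=> q4, =d=> q5
  q2 = b.(0 | 0 + 0 | 0) | =b=> q6
  q3 = (c.0 + d.0) | b.d.b.0 | =b=> q4, =c=> q7, =d=> q7
  q4 = (c.0 + d.0) | d.b.0 | =c=> q8, =d=> q8, =d=> q9
  q5 = d.(c.0 + d.0) | b.0 | =b=> q10, =d=> q9
  q6 = 0 | 0 + 0 | 0 | stopped
  q7 = 0 | b.d.b.0 | =b=> q8
  q8 = 0 | d.b.0 | =d=> q11
  q9 = (c.0 + d.0) | b.0 | =b=> q12, =c=> q11, =d=> q11
  q10 = d.(c.0 + d.0) | 0 | =d=> q12
  q11 = 0 | b.0 | =b=> q13
  q12 = (c.0 + d.0) | 0 | =c=> q13, =d=> q13
  q13 = 0 | 0 | stopped
Coarsest stable partition (strong bisimilarity classes):
  B0 = {p0}
  B1 = {p3, q3}
  B2 = {p4, q4}
  B3 = {p7, q8}
  B4 = {p10, q11, q2}
  B5 = {p1, p12, q13, q6}
  B6 = {p8, q9}
  B7 = {p11, q12}
  B8 = {p6, q7}
  B9 = {p2, q1}
  B10 = {p5, q5}
  B11 = {p9, q10}
  B12 = {q0}
p0 ∈ B0, q0 ∈ B12 → different blocks

P ≁ Q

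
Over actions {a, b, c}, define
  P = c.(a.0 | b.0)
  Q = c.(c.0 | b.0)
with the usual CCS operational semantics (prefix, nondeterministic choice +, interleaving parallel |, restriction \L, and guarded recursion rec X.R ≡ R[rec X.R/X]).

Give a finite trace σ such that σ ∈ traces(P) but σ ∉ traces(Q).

Reachable graph of P (5 states):
  s0 = c.(a.0 | b.0) has moves ··c··> s1
  s1 = a.0 | b.0 has moves ··a··> s2, ··b··> s3
  s2 = 0 | b.0 has moves ··b··> s4
  s3 = a.0 | 0 has moves ··a··> s4
  s4 = 0 | 0 has moves stopped
Reachable graph of Q (5 states):
  t0 = c.(c.0 | b.0) has moves ··c··> t1
  t1 = c.0 | b.0 has moves ··b··> t2, ··c··> t3
  t2 = c.0 | 0 has moves ··c··> t4
  t3 = 0 | b.0 has moves ··b··> t4
  t4 = 0 | 0 has moves stopped
Run σ = ⟨ca⟩ on P: start {s0}
  [1] c ⇒ {s1}
  [2] a ⇒ {s2}
  P completes σ.
Run σ = ⟨ca⟩ on Q: start {t0}
  [1] c ⇒ {t1}
  [2] a ⇒ ∅ (Q stuck)

ca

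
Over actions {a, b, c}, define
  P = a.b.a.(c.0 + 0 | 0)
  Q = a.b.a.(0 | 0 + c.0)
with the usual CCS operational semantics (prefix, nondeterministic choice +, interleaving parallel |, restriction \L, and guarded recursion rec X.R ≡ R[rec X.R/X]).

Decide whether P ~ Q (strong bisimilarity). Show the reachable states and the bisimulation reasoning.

Reachable graph of P (5 states):
  p0 = a.b.a.(c.0 + 0 | 0) ⊢ =a=> p1
  p1 = b.a.(c.0 + 0 | 0) ⊢ =b=> p2
  p2 = a.(c.0 + 0 | 0) ⊢ =a=> p3
  p3 = c.0 + 0 | 0 ⊢ =c=> p4
  p4 = 0 ⊢ stopped
Reachable graph of Q (5 states):
  q0 = a.b.a.(0 | 0 + c.0) ⊢ =a=> q1
  q1 = b.a.(0 | 0 + c.0) ⊢ =b=> q2
  q2 = a.(0 | 0 + c.0) ⊢ =a=> q3
  q3 = 0 | 0 + c.0 ⊢ =c=> q4
  q4 = 0 ⊢ stopped
Bisimilarity quotient blocks:
  B0 = {p0, q0}
  B1 = {p1, q1}
  B2 = {p2, q2}
  B3 = {p3, q3}
  B4 = {p4, q4}
p0 ∈ B0, q0 ∈ B0 → same block

YES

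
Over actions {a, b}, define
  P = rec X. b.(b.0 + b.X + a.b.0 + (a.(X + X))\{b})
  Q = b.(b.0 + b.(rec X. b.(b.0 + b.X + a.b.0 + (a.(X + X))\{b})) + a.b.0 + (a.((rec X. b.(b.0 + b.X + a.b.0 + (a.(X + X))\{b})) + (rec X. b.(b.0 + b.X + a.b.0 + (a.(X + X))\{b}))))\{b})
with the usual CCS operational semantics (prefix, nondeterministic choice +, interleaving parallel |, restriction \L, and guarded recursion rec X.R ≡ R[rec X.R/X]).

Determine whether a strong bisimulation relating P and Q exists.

YES

Reachable graph of P (5 states):
  u0 = rec X. b.(b.0 + b.X + a.b.0 + (a.(X + X))\{b}) ⊢ ··b··> u1
  u1 = b.0 + b.(rec X. b.(b.0 + b.X + a.b.0 + (a.(X + X))\{b})) + a.b.0 + (a.((rec X. b.(b.0 + b.X + a.b.0 + (a.(X + X))\{b})) + (rec X. b.(b.0 + b.X + a.b.0 + (a.(X + X))\{b}))))\{b} ⊢ ··a··> u2, ··a··> u3, ··b··> u0, ··b··> u4
  u2 = ((rec X. b.(b.0 + b.X + a.b.0 + (a.(X + X))\{b})) + (rec X. b.(b.0 + b.X + a.b.0 + (a.(X + X))\{b})))\{b} ⊢ ∅
  u3 = b.0 ⊢ ··b··> u4
  u4 = 0 ⊢ ∅
Reachable graph of Q (6 states):
  v0 = b.(b.0 + b.(rec X. b.(b.0 + b.X + a.b.0 + (a.(X + X))\{b})) + a.b.0 + (a.((rec X. b.(b.0 + b.X + a.b.0 + (a.(X + X))\{b})) + (rec X. b.(b.0 + b.X + a.b.0 + (a.(X + X))\{b}))))\{b}) ⊢ ··b··> v1
  v1 = b.0 + b.(rec X. b.(b.0 + b.X + a.b.0 + (a.(X + X))\{b})) + a.b.0 + (a.((rec X. b.(b.0 + b.X + a.b.0 + (a.(X + X))\{b})) + (rec X. b.(b.0 + b.X + a.b.0 + (a.(X + X))\{b}))))\{b} ⊢ ··a··> v2, ··a··> v3, ··b··> v4, ··b··> v5
  v2 = ((rec X. b.(b.0 + b.X + a.b.0 + (a.(X + X))\{b})) + (rec X. b.(b.0 + b.X + a.b.0 + (a.(X + X))\{b})))\{b} ⊢ ∅
  v3 = b.0 ⊢ ··b··> v4
  v4 = 0 ⊢ ∅
  v5 = rec X. b.(b.0 + b.X + a.b.0 + (a.(X + X))\{b}) ⊢ ··b··> v1
Partition-refinement fixed point:
  B0 = {u0, v0, v5}
  B1 = {u1, v1}
  B2 = {u3, v3}
  B3 = {u2, u4, v2, v4}
u0 ∈ B0, v0 ∈ B0 → same block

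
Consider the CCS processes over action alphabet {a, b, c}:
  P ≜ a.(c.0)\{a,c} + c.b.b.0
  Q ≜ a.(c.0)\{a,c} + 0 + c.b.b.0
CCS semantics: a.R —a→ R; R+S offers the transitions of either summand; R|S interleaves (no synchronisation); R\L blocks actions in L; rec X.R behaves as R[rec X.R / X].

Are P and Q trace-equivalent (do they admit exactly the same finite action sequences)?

LTS(P): 5 reachable states
  u0 = a.(c.0)\{a,c} + c.b.b.0 | =a=> u1, =c=> u2
  u1 = (c.0)\{a,c} | (no moves)
  u2 = b.b.0 | =b=> u3
  u3 = b.0 | =b=> u4
  u4 = 0 | (no moves)
LTS(Q): 5 reachable states
  v0 = a.(c.0)\{a,c} + 0 + c.b.b.0 | =a=> v1, =c=> v2
  v1 = (c.0)\{a,c} | (no moves)
  v2 = b.b.0 | =b=> v3
  v3 = b.0 | =b=> v4
  v4 = 0 | (no moves)
Bisimilarity quotient blocks:
  B0 = {u0, v0}
  B1 = {u2, v2}
  B2 = {u3, v3}
  B3 = {u1, u4, v1, v4}
u0 ∈ B0, v0 ∈ B0 → same block
Bisimilar ⇒ trace-equivalent.

traces(P) = traces(Q)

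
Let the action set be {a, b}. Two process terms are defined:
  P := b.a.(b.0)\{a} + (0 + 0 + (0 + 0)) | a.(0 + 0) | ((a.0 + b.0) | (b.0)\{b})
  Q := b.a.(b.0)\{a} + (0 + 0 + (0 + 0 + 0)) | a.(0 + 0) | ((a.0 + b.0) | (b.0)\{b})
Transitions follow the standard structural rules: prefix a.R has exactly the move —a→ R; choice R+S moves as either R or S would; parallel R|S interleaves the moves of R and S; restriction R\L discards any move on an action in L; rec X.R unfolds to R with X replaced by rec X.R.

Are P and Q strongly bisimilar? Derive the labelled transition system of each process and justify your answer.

Reachable graph of P (7 states):
  s0 = b.a.(b.0)\{a} + (0 + 0 + (0 + 0)) | a.(0 + 0) | ((a.0 + b.0) | (b.0)\{b}) ⊢ =a=> s1, =a=> s2, =b=> s2, =b=> s3
  s1 = (0 + 0 + (0 + 0)) | (0 + 0) | ((a.0 + b.0) | (b.0)\{b}) ⊢ =a=> s4, =b=> s4
  s2 = (0 + 0 + (0 + 0)) | a.(0 + 0) | (0 | (b.0)\{b}) ⊢ =a=> s4
  s3 = a.(b.0)\{a} ⊢ =a=> s5
  s4 = (0 + 0 + (0 + 0)) | (0 + 0) | (0 | (b.0)\{b}) ⊢ (no moves)
  s5 = (b.0)\{a} ⊢ =b=> s6
  s6 = 0\{a} ⊢ (no moves)
Reachable graph of Q (7 states):
  t0 = b.a.(b.0)\{a} + (0 + 0 + (0 + 0 + 0)) | a.(0 + 0) | ((a.0 + b.0) | (b.0)\{b}) ⊢ =a=> t1, =a=> t2, =b=> t2, =b=> t3
  t1 = (0 + 0 + (0 + 0 + 0)) | (0 + 0) | ((a.0 + b.0) | (b.0)\{b}) ⊢ =a=> t4, =b=> t4
  t2 = (0 + 0 + (0 + 0 + 0)) | a.(0 + 0) | (0 | (b.0)\{b}) ⊢ =a=> t4
  t3 = a.(b.0)\{a} ⊢ =a=> t5
  t4 = (0 + 0 + (0 + 0 + 0)) | (0 + 0) | (0 | (b.0)\{b}) ⊢ (no moves)
  t5 = (b.0)\{a} ⊢ =b=> t6
  t6 = 0\{a} ⊢ (no moves)
Bisimilarity quotient blocks:
  B0 = {s0, t0}
  B1 = {s2, t2}
  B2 = {s4, s6, t4, t6}
  B3 = {s1, t1}
  B4 = {s3, t3}
  B5 = {s5, t5}
s0 ∈ B0, t0 ∈ B0 → same block

YES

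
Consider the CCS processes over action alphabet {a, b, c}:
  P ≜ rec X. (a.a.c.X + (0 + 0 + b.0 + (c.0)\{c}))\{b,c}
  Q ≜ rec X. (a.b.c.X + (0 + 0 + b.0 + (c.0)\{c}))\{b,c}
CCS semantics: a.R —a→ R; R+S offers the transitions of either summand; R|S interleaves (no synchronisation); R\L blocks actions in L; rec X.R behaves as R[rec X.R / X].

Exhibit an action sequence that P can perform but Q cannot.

P's transition system — 3 states:
  s0 = rec X. (a.a.c.X + (0 + 0 + b.0 + (c.0)\{c}))\{b,c} ⊢ -a-> s1
  s1 = (a.c.(rec X. (a.a.c.X + (0 + 0 + b.0 + (c.0)\{c}))\{b,c}))\{b,c} ⊢ -a-> s2
  s2 = (c.(rec X. (a.a.c.X + (0 + 0 + b.0 + (c.0)\{c}))\{b,c}))\{b,c} ⊢ ·
Q's transition system — 2 states:
  t0 = rec X. (a.b.c.X + (0 + 0 + b.0 + (c.0)\{c}))\{b,c} ⊢ -a-> t1
  t1 = (b.c.(rec X. (a.b.c.X + (0 + 0 + b.0 + (c.0)\{c}))\{b,c}))\{b,c} ⊢ ·
Trace ⟨aa⟩ through P, begin at {s0}:
  after a @ step 1: {s1}
  after a @ step 2: {s2}
  P completes σ.
Trace ⟨aa⟩ through Q, begin at {t0}:
  after a @ step 1: {t1}
  after a @ step 2: no successor for Q

aa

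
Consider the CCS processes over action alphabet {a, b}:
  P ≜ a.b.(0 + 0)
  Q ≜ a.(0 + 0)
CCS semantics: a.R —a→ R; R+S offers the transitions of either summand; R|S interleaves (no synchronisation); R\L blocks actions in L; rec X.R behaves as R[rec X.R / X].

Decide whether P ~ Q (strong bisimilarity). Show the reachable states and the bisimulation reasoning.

LTS(P): 3 reachable states
  s0 = a.b.(0 + 0) ⊢ --a--▸ s1
  s1 = b.(0 + 0) ⊢ --b--▸ s2
  s2 = 0 + 0 ⊢ (no moves)
LTS(Q): 2 reachable states
  t0 = a.(0 + 0) ⊢ --a--▸ t1
  t1 = 0 + 0 ⊢ (no moves)
Bisimilarity quotient blocks:
  B0 = {s0}
  B1 = {s1}
  B2 = {s2, t1}
  B3 = {t0}
s0 ∈ B0, t0 ∈ B3 → different blocks

not bisimilar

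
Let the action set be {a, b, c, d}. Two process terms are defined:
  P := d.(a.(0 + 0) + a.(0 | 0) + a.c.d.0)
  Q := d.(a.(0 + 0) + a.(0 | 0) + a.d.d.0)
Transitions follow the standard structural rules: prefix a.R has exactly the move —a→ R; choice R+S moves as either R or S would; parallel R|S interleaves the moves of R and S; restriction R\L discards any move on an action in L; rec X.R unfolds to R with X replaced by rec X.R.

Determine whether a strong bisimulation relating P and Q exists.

Reachable graph of P (7 states):
  p0 = d.(a.(0 + 0) + a.(0 | 0) + a.c.d.0) → —d→ p1
  p1 = a.(0 + 0) + a.(0 | 0) + a.c.d.0 → —a→ p2, —a→ p3, —a→ p4
  p2 = 0 + 0 → ∅
  p3 = 0 | 0 → ∅
  p4 = c.d.0 → —c→ p5
  p5 = d.0 → —d→ p6
  p6 = 0 → ∅
Reachable graph of Q (7 states):
  q0 = d.(a.(0 + 0) + a.(0 | 0) + a.d.d.0) → —d→ q1
  q1 = a.(0 + 0) + a.(0 | 0) + a.d.d.0 → —a→ q2, —a→ q3, —a→ q4
  q2 = 0 + 0 → ∅
  q3 = 0 | 0 → ∅
  q4 = d.d.0 → —d→ q5
  q5 = d.0 → —d→ q6
  q6 = 0 → ∅
Partition-refinement fixed point:
  B0 = {p0}
  B1 = {p1}
  B2 = {p2, p3, p6, q2, q3, q6}
  B3 = {p4}
  B4 = {p5, q5}
  B5 = {q0}
  B6 = {q1}
  B7 = {q4}
p0 ∈ B0, q0 ∈ B5 → different blocks

P ≁ Q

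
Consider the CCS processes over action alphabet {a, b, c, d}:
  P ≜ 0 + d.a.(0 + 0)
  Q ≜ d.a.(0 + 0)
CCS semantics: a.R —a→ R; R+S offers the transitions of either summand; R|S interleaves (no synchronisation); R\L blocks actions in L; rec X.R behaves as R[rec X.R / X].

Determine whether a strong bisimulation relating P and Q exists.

P ~ Q

P's transition system — 3 states:
  s0 = 0 + d.a.(0 + 0) | —d→ s1
  s1 = a.(0 + 0) | —a→ s2
  s2 = 0 + 0 | deadlocked
Q's transition system — 3 states:
  t0 = d.a.(0 + 0) | —d→ t1
  t1 = a.(0 + 0) | —a→ t2
  t2 = 0 + 0 | deadlocked
Partition-refinement fixed point:
  B0 = {s0, t0}
  B1 = {s1, t1}
  B2 = {s2, t2}
s0 ∈ B0, t0 ∈ B0 → same block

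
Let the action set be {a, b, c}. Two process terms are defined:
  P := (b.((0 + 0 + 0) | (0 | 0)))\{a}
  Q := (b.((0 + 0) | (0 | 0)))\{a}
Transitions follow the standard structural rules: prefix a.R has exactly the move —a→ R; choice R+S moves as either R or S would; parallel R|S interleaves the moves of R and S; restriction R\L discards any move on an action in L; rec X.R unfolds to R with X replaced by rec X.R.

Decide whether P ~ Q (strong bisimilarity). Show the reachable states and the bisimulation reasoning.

P's transition system — 2 states:
  m0 = (b.((0 + 0 + 0) | (0 | 0)))\{a} | =b=> m1
  m1 = ((0 + 0 + 0) | (0 | 0))\{a} | ·
Q's transition system — 2 states:
  n0 = (b.((0 + 0) | (0 | 0)))\{a} | =b=> n1
  n1 = ((0 + 0) | (0 | 0))\{a} | ·
Bisimilarity quotient blocks:
  B0 = {m0, n0}
  B1 = {m1, n1}
m0 ∈ B0, n0 ∈ B0 → same block

bisimilar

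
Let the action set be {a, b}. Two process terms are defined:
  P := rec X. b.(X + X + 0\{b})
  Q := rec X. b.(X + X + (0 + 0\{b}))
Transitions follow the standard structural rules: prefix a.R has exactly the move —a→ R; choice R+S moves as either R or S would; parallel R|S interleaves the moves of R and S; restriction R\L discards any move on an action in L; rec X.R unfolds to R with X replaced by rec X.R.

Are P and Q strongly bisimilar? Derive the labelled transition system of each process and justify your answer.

P ~ Q

LTS(P): 2 reachable states
  s0 = rec X. b.(X + X + 0\{b}) has moves -b-> s1
  s1 = (rec X. b.(X + X + 0\{b})) + (rec X. b.(X + X + 0\{b})) + 0\{b} has moves -b-> s1
LTS(Q): 2 reachable states
  t0 = rec X. b.(X + X + (0 + 0\{b})) has moves -b-> t1
  t1 = (rec X. b.(X + X + (0 + 0\{b}))) + (rec X. b.(X + X + (0 + 0\{b}))) + (0 + 0\{b}) has moves -b-> t1
Bisimilarity quotient blocks:
  B0 = {s0, s1, t0, t1}
s0 ∈ B0, t0 ∈ B0 → same block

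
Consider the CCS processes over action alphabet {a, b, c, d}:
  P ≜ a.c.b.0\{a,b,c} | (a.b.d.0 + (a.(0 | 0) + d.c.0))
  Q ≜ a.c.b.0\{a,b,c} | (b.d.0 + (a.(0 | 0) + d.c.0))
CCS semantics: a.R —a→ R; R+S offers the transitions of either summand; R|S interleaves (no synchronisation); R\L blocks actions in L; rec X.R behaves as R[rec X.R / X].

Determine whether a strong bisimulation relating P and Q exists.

NO

Reachable graph of P (24 states):
  u0 = a.c.b.0\{a,b,c} | (a.b.d.0 + (a.(0 | 0) + d.c.0)) → =a=> u1, =a=> u2, =a=> u3, =d=> u4
  u1 = a.c.b.0\{a,b,c} | (0 | 0) → =a=> u5
  u2 = a.c.b.0\{a,b,c} | b.d.0 → =a=> u6, =b=> u7
  u3 = c.b.0\{a,b,c} | (a.b.d.0 + (a.(0 | 0) + d.c.0)) → =a=> u5, =a=> u6, =c=> u8, =d=> u9
  u4 = a.c.b.0\{a,b,c} | c.0 → =a=> u9, =c=> u10
  u5 = c.b.0\{a,b,c} | (0 | 0) → =c=> u11
  u6 = c.b.0\{a,b,c} | b.d.0 → =b=> u12, =c=> u13
  u7 = a.c.b.0\{a,b,c} | d.0 → =a=> u12, =d=> u10
  u8 = b.0\{a,b,c} | (a.b.d.0 + (a.(0 | 0) + d.c.0)) → =a=> u11, =a=> u13, =b=> u14, =d=> u15
  u9 = c.b.0\{a,b,c} | c.0 → =c=> u15, =c=> u16
  u10 = a.c.b.0\{a,b,c} | 0 → =a=> u16
  u11 = b.0\{a,b,c} | (0 | 0) → =b=> u17
  u12 = c.b.0\{a,b,c} | d.0 → =c=> u18, =d=> u16
  u13 = b.0\{a,b,c} | b.d.0 → =b=> u18, =b=> u19
  u14 = 0\{a,b,c} | (a.b.d.0 + (a.(0 | 0) + d.c.0)) → =a=> u17, =a=> u19, =d=> u20
  u15 = b.0\{a,b,c} | c.0 → =b=> u20, =c=> u21
  u16 = c.b.0\{a,b,c} | 0 → =c=> u21
  u17 = 0\{a,b,c} | (0 | 0) → ·
  u18 = b.0\{a,b,c} | d.0 → =b=> u22, =d=> u21
  u19 = 0\{a,b,c} | b.d.0 → =b=> u22
  u20 = 0\{a,b,c} | c.0 → =c=> u23
  u21 = b.0\{a,b,c} | 0 → =b=> u23
  u22 = 0\{a,b,c} | d.0 → =d=> u23
  u23 = 0\{a,b,c} | 0 → ·
Reachable graph of Q (20 states):
  v0 = a.c.b.0\{a,b,c} | (b.d.0 + (a.(0 | 0) + d.c.0)) → =a=> v1, =a=> v2, =b=> v3, =d=> v4
  v1 = a.c.b.0\{a,b,c} | (0 | 0) → =a=> v5
  v2 = c.b.0\{a,b,c} | (b.d.0 + (a.(0 | 0) + d.c.0)) → =a=> v5, =b=> v6, =c=> v7, =d=> v8
  v3 = a.c.b.0\{a,b,c} | d.0 → =a=> v6, =d=> v9
  v4 = a.c.b.0\{a,b,c} | c.0 → =a=> v8, =c=> v9
  v5 = c.b.0\{a,b,c} | (0 | 0) → =c=> v10
  v6 = c.b.0\{a,b,c} | d.0 → =c=> v11, =d=> v12
  v7 = b.0\{a,b,c} | (b.d.0 + (a.(0 | 0) + d.c.0)) → =a=> v10, =b=> v11, =b=> v13, =d=> v14
  v8 = c.b.0\{a,b,c} | c.0 → =c=> v12, =c=> v14
  v9 = a.c.b.0\{a,b,c} | 0 → =a=> v12
  v10 = b.0\{a,b,c} | (0 | 0) → =b=> v15
  v11 = b.0\{a,b,c} | d.0 → =b=> v16, =d=> v17
  v12 = c.b.0\{a,b,c} | 0 → =c=> v17
  v13 = 0\{a,b,c} | (b.d.0 + (a.(0 | 0) + d.c.0)) → =a=> v15, =b=> v16, =d=> v18
  v14 = b.0\{a,b,c} | c.0 → =b=> v18, =c=> v17
  v15 = 0\{a,b,c} | (0 | 0) → ·
  v16 = 0\{a,b,c} | d.0 → =d=> v19
  v17 = b.0\{a,b,c} | 0 → =b=> v19
  v18 = 0\{a,b,c} | c.0 → =c=> v19
  v19 = 0\{a,b,c} | 0 → ·
Bisimilarity quotient blocks:
  B0 = {u0}
  B1 = {u2}
  B2 = {u7, v3}
  B3 = {u12, v6}
  B4 = {u18, v11}
  B5 = {u11, u21, v10, v17}
  B6 = {u17, u23, v15, v19}
  B7 = {u22, v16}
  B8 = {u16, u5, v12, v5}
  B9 = {u1, u10, v1, v9}
  B10 = {u6}
  B11 = {u13}
  B12 = {u19}
  B13 = {u4, v4}
  B14 = {u9, v8}
  B15 = {u15, v14}
  B16 = {u20, v18}
  B17 = {u3}
  B18 = {u8}
  B19 = {u14}
  B20 = {v0}
  B21 = {v2}
  B22 = {v7}
  B23 = {v13}
u0 ∈ B0, v0 ∈ B20 → different blocks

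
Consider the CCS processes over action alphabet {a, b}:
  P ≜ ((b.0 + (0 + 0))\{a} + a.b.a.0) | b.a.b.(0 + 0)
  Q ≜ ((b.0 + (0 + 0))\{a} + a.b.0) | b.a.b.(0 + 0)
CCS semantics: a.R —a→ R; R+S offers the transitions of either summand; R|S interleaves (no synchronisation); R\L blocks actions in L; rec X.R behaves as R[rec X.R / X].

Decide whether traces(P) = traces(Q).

NO — witness ⟨ababa⟩

P's transition system — 20 states:
  m0 = ((b.0 + (0 + 0))\{a} + a.b.a.0) | b.a.b.(0 + 0) :: --a--▸ m1, --b--▸ m2, --b--▸ m3
  m1 = b.a.0 | b.a.b.(0 + 0) :: --b--▸ m4, --b--▸ m5
  m2 = ((b.0 + (0 + 0))\{a} + a.b.a.0) | a.b.(0 + 0) :: --a--▸ m5, --a--▸ m6, --b--▸ m7
  m3 = 0\{a} | b.a.b.(0 + 0) :: --b--▸ m7
  m4 = a.0 | b.a.b.(0 + 0) :: --a--▸ m8, --b--▸ m9
  m5 = b.a.0 | a.b.(0 + 0) :: --a--▸ m10, --b--▸ m9
  m6 = ((b.0 + (0 + 0))\{a} + a.b.a.0) | b.(0 + 0) :: --a--▸ m10, --b--▸ m11, --b--▸ m12
  m7 = 0\{a} | a.b.(0 + 0) :: --a--▸ m12
  m8 = 0 | b.a.b.(0 + 0) :: --b--▸ m13
  m9 = a.0 | a.b.(0 + 0) :: --a--▸ m13, --a--▸ m14
  m10 = b.a.0 | b.(0 + 0) :: --b--▸ m14, --b--▸ m15
  m11 = ((b.0 + (0 + 0))\{a} + a.b.a.0) | (0 + 0) :: --a--▸ m15, --b--▸ m16
  m12 = 0\{a} | b.(0 + 0) :: --b--▸ m16
  m13 = 0 | a.b.(0 + 0) :: --a--▸ m17
  m14 = a.0 | b.(0 + 0) :: --a--▸ m17, --b--▸ m18
  m15 = b.a.0 | (0 + 0) :: --b--▸ m18
  m16 = 0\{a} | (0 + 0) :: stopped
  m17 = 0 | b.(0 + 0) :: --b--▸ m19
  m18 = a.0 | (0 + 0) :: --a--▸ m19
  m19 = 0 | (0 + 0) :: stopped
Q's transition system — 16 states:
  n0 = ((b.0 + (0 + 0))\{a} + a.b.0) | b.a.b.(0 + 0) :: --a--▸ n1, --b--▸ n2, --b--▸ n3
  n1 = b.0 | b.a.b.(0 + 0) :: --b--▸ n4, --b--▸ n5
  n2 = ((b.0 + (0 + 0))\{a} + a.b.0) | a.b.(0 + 0) :: --a--▸ n5, --a--▸ n6, --b--▸ n7
  n3 = 0\{a} | b.a.b.(0 + 0) :: --b--▸ n7
  n4 = 0 | b.a.b.(0 + 0) :: --b--▸ n8
  n5 = b.0 | a.b.(0 + 0) :: --a--▸ n9, --b--▸ n8
  n6 = ((b.0 + (0 + 0))\{a} + a.b.0) | b.(0 + 0) :: --a--▸ n9, --b--▸ n10, --b--▸ n11
  n7 = 0\{a} | a.b.(0 + 0) :: --a--▸ n11
  n8 = 0 | a.b.(0 + 0) :: --a--▸ n12
  n9 = b.0 | b.(0 + 0) :: --b--▸ n12, --b--▸ n13
  n10 = ((b.0 + (0 + 0))\{a} + a.b.0) | (0 + 0) :: --a--▸ n13, --b--▸ n14
  n11 = 0\{a} | b.(0 + 0) :: --b--▸ n14
  n12 = 0 | b.(0 + 0) :: --b--▸ n15
  n13 = b.0 | (0 + 0) :: --b--▸ n15
  n14 = 0\{a} | (0 + 0) :: stopped
  n15 = 0 | (0 + 0) :: stopped
Executing ababa from P (initial set {m0}):
  [1] a ⇒ {m1}
  [2] b ⇒ {m4, m5}
  [3] a ⇒ {m10, m8}
  [4] b ⇒ {m13, m14, m15}
  [5] a ⇒ {m17}
  ✓ P
Executing ababa from Q (initial set {n0}):
  [1] a ⇒ {n1}
  [2] b ⇒ {n4, n5}
  [3] a ⇒ {n9}
  [4] b ⇒ {n12, n13}
  [5] a ⇒ ∅ (Q stuck)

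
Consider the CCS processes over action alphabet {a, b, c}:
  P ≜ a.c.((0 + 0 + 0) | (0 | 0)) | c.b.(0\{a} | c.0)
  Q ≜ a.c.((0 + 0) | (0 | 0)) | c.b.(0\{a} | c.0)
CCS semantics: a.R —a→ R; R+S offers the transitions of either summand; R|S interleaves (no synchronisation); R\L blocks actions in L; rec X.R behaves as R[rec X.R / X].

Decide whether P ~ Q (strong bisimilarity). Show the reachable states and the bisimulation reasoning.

P ~ Q

LTS(P): 12 reachable states
  p0 = a.c.((0 + 0 + 0) | (0 | 0)) | c.b.(0\{a} | c.0) :: =a=> p1, =c=> p2
  p1 = c.((0 + 0 + 0) | (0 | 0)) | c.b.(0\{a} | c.0) :: =c=> p3, =c=> p4
  p2 = a.c.((0 + 0 + 0) | (0 | 0)) | b.(0\{a} | c.0) :: =a=> p4, =b=> p5
  p3 = (0 + 0 + 0) | (0 | 0) | c.b.(0\{a} | c.0) :: =c=> p6
  p4 = c.((0 + 0 + 0) | (0 | 0)) | b.(0\{a} | c.0) :: =b=> p7, =c=> p6
  p5 = a.c.((0 + 0 + 0) | (0 | 0)) | (0\{a} | c.0) :: =a=> p7, =c=> p8
  p6 = (0 + 0 + 0) | (0 | 0) | b.(0\{a} | c.0) :: =b=> p9
  p7 = c.((0 + 0 + 0) | (0 | 0)) | (0\{a} | c.0) :: =c=> p10, =c=> p9
  p8 = a.c.((0 + 0 + 0) | (0 | 0)) | (0\{a} | 0) :: =a=> p10
  p9 = (0 + 0 + 0) | (0 | 0) | (0\{a} | c.0) :: =c=> p11
  p10 = c.((0 + 0 + 0) | (0 | 0)) | (0\{a} | 0) :: =c=> p11
  p11 = (0 + 0 + 0) | (0 | 0) | (0\{a} | 0) :: stopped
LTS(Q): 12 reachable states
  q0 = a.c.((0 + 0) | (0 | 0)) | c.b.(0\{a} | c.0) :: =a=> q1, =c=> q2
  q1 = c.((0 + 0) | (0 | 0)) | c.b.(0\{a} | c.0) :: =c=> q3, =c=> q4
  q2 = a.c.((0 + 0) | (0 | 0)) | b.(0\{a} | c.0) :: =a=> q4, =b=> q5
  q3 = (0 + 0) | (0 | 0) | c.b.(0\{a} | c.0) :: =c=> q6
  q4 = c.((0 + 0) | (0 | 0)) | b.(0\{a} | c.0) :: =b=> q7, =c=> q6
  q5 = a.c.((0 + 0) | (0 | 0)) | (0\{a} | c.0) :: =a=> q7, =c=> q8
  q6 = (0 + 0) | (0 | 0) | b.(0\{a} | c.0) :: =b=> q9
  q7 = c.((0 + 0) | (0 | 0)) | (0\{a} | c.0) :: =c=> q10, =c=> q9
  q8 = a.c.((0 + 0) | (0 | 0)) | (0\{a} | 0) :: =a=> q10
  q9 = (0 + 0) | (0 | 0) | (0\{a} | c.0) :: =c=> q11
  q10 = c.((0 + 0) | (0 | 0)) | (0\{a} | 0) :: =c=> q11
  q11 = (0 + 0) | (0 | 0) | (0\{a} | 0) :: stopped
Bisimilarity quotient blocks:
  B0 = {p0, q0}
  B1 = {p1, q1}
  B2 = {p3, q3}
  B3 = {p6, q6}
  B4 = {p10, p9, q10, q9}
  B5 = {p11, q11}
  B6 = {p4, q4}
  B7 = {p7, q7}
  B8 = {p2, q2}
  B9 = {p5, q5}
  B10 = {p8, q8}
p0 ∈ B0, q0 ∈ B0 → same block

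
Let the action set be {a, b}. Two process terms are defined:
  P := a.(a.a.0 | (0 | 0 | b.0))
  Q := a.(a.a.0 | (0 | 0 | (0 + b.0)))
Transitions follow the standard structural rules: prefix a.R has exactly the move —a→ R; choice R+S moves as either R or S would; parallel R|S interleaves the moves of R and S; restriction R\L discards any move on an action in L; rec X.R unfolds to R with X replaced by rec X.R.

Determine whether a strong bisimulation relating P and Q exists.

LTS(P): 7 reachable states
  s0 = a.(a.a.0 | (0 | 0 | b.0)) ⊢ —a→ s1
  s1 = a.a.0 | (0 | 0 | b.0) ⊢ —a→ s2, —b→ s3
  s2 = a.0 | (0 | 0 | b.0) ⊢ —a→ s4, —b→ s5
  s3 = a.a.0 | (0 | 0 | 0) ⊢ —a→ s5
  s4 = 0 | (0 | 0 | b.0) ⊢ —b→ s6
  s5 = a.0 | (0 | 0 | 0) ⊢ —a→ s6
  s6 = 0 | (0 | 0 | 0) ⊢ stopped
LTS(Q): 7 reachable states
  t0 = a.(a.a.0 | (0 | 0 | (0 + b.0))) ⊢ —a→ t1
  t1 = a.a.0 | (0 | 0 | (0 + b.0)) ⊢ —a→ t2, —b→ t3
  t2 = a.0 | (0 | 0 | (0 + b.0)) ⊢ —a→ t4, —b→ t5
  t3 = a.a.0 | (0 | 0 | 0) ⊢ —a→ t5
  t4 = 0 | (0 | 0 | (0 + b.0)) ⊢ —b→ t6
  t5 = a.0 | (0 | 0 | 0) ⊢ —a→ t6
  t6 = 0 | (0 | 0 | 0) ⊢ stopped
Coarsest stable partition (strong bisimilarity classes):
  B0 = {s0, t0}
  B1 = {s1, t1}
  B2 = {s2, t2}
  B3 = {s4, t4}
  B4 = {s6, t6}
  B5 = {s5, t5}
  B6 = {s3, t3}
s0 ∈ B0, t0 ∈ B0 → same block

YES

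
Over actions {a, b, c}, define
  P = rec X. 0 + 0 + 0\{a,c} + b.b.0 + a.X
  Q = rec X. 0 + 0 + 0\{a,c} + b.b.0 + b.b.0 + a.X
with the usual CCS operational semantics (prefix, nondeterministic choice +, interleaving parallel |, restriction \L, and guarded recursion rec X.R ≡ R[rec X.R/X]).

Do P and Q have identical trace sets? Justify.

traces(P) = traces(Q)

Reachable graph of P (3 states):
  p0 = rec X. 0 + 0 + 0\{a,c} + b.b.0 + a.X → —a→ p0, —b→ p1
  p1 = b.0 → —b→ p2
  p2 = 0 → (no moves)
Reachable graph of Q (3 states):
  q0 = rec X. 0 + 0 + 0\{a,c} + b.b.0 + b.b.0 + a.X → —a→ q0, —b→ q1
  q1 = b.0 → —b→ q2
  q2 = 0 → (no moves)
Coarsest stable partition (strong bisimilarity classes):
  B0 = {p0, q0}
  B1 = {p1, q1}
  B2 = {p2, q2}
p0 ∈ B0, q0 ∈ B0 → same block
Bisimilar ⇒ trace-equivalent.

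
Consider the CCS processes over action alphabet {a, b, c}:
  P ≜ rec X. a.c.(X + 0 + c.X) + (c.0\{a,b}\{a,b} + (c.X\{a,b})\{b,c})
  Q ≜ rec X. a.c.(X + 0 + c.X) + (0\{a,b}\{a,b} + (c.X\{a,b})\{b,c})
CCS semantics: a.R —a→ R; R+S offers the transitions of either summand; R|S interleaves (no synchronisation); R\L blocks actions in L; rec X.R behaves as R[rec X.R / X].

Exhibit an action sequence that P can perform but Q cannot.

c

LTS(P): 4 reachable states
  p0 = rec X. a.c.(X + 0 + c.X) + (c.0\{a,b}\{a,b} + (c.X\{a,b})\{b,c}) has moves --a--▸ p1, --c--▸ p2
  p1 = c.((rec X. a.c.(X + 0 + c.X) + (c.0\{a,b}\{a,b} + (c.X\{a,b})\{b,c})) + 0 + c.(rec X. a.c.(X + 0 + c.X) + (c.0\{a,b}\{a,b} + (c.X\{a,b})\{b,c}))) has moves --c--▸ p3
  p2 = 0\{a,b}\{a,b} has moves ∅
  p3 = (rec X. a.c.(X + 0 + c.X) + (c.0\{a,b}\{a,b} + (c.X\{a,b})\{b,c})) + 0 + c.(rec X. a.c.(X + 0 + c.X) + (c.0\{a,b}\{a,b} + (c.X\{a,b})\{b,c})) has moves --a--▸ p1, --c--▸ p0, --c--▸ p2
LTS(Q): 3 reachable states
  q0 = rec X. a.c.(X + 0 + c.X) + (0\{a,b}\{a,b} + (c.X\{a,b})\{b,c}) has moves --a--▸ q1
  q1 = c.((rec X. a.c.(X + 0 + c.X) + (0\{a,b}\{a,b} + (c.X\{a,b})\{b,c})) + 0 + c.(rec X. a.c.(X + 0 + c.X) + (0\{a,b}\{a,b} + (c.X\{a,b})\{b,c}))) has moves --c--▸ q2
  q2 = (rec X. a.c.(X + 0 + c.X) + (0\{a,b}\{a,b} + (c.X\{a,b})\{b,c})) + 0 + c.(rec X. a.c.(X + 0 + c.X) + (0\{a,b}\{a,b} + (c.X\{a,b})\{b,c})) has moves --a--▸ q1, --c--▸ q0
Run σ = ⟨c⟩ on P: start {p0}
  after c @ step 1: {p2}
  P completes σ.
Run σ = ⟨c⟩ on Q: start {q0}
  after c @ step 1: ∅ (Q stuck)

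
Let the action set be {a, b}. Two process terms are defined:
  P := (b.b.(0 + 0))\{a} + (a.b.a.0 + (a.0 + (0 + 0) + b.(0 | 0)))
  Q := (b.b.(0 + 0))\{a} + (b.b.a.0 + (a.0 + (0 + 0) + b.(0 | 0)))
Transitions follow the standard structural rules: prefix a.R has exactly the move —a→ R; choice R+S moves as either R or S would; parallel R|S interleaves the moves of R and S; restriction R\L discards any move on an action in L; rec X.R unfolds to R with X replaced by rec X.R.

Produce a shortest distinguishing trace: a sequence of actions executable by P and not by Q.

ab

LTS(P): 7 reachable states
  s0 = (b.b.(0 + 0))\{a} + (a.b.a.0 + (a.0 + (0 + 0) + b.(0 | 0))) | -a-> s1, -a-> s2, -b-> s3, -b-> s4
  s1 = 0 | stopped
  s2 = b.a.0 | -b-> s5
  s3 = (b.(0 + 0))\{a} | -b-> s6
  s4 = 0 | 0 | stopped
  s5 = a.0 | -a-> s1
  s6 = (0 + 0)\{a} | stopped
LTS(Q): 7 reachable states
  t0 = (b.b.(0 + 0))\{a} + (b.b.a.0 + (a.0 + (0 + 0) + b.(0 | 0))) | -a-> t1, -b-> t2, -b-> t3, -b-> t4
  t1 = 0 | stopped
  t2 = (b.(0 + 0))\{a} | -b-> t5
  t3 = 0 | 0 | stopped
  t4 = b.a.0 | -b-> t6
  t5 = (0 + 0)\{a} | stopped
  t6 = a.0 | -a-> t1
Run σ = ⟨ab⟩ on P: start {s0}
  step 1 (a): {s1, s2}
  step 2 (b): {s5}
  ✓ P
Run σ = ⟨ab⟩ on Q: start {t0}
  step 1 (a): {t1}
  step 2 (b): no successor for Q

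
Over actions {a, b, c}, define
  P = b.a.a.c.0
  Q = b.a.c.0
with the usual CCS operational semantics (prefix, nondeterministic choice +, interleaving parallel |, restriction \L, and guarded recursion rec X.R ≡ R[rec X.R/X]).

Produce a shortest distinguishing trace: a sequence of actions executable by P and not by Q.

Reachable graph of P (5 states):
  m0 = b.a.a.c.0 ⊢ —b→ m1
  m1 = a.a.c.0 ⊢ —a→ m2
  m2 = a.c.0 ⊢ —a→ m3
  m3 = c.0 ⊢ —c→ m4
  m4 = 0 ⊢ deadlocked
Reachable graph of Q (4 states):
  n0 = b.a.c.0 ⊢ —b→ n1
  n1 = a.c.0 ⊢ —a→ n2
  n2 = c.0 ⊢ —c→ n3
  n3 = 0 ⊢ deadlocked
Run σ = ⟨baa⟩ on P: start {m0}
  after b @ step 1: {m1}
  after a @ step 2: {m2}
  after a @ step 3: {m3}
  ✓ P
Run σ = ⟨baa⟩ on Q: start {n0}
  after b @ step 1: {n1}
  after a @ step 2: {n2}
  after a @ step 3: ∅  — Q cannot continue

baa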